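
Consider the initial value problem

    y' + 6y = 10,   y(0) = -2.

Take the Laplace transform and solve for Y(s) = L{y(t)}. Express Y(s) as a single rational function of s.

Take the Laplace transform of both sides.
Using L{y'} = sY - y(0) = sY - (-2), the left side becomes (s + 6)Y - (-2).
The right side is L{10} = 10/s.
So (s + 6)Y = 10/s + (-2).
Divide through and combine into a single rational function.

Y(s) = (-2*s + 10)/(s^2 + 6*s)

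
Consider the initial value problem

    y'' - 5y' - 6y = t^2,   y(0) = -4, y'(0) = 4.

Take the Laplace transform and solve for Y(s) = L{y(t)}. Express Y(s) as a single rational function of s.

Apply the Laplace transform to the equation.
With L{y''} = s^2 Y - s·y(0) - y'(0) and L{y'} = sY - y(0), with y(0) = -4, y'(0) = 4: the LHS transforms to (s^2 - 5*s - 6)Y - (-4*s + 24).
The right side is L{t^2} = 2/s^3.
So (s^2 - 5*s - 6)Y = 2/s^3 + (-4*s + 24).
Solve for Y(s) and write it as one ratio of polynomials.

Y(s) = (-4*s^4 + 24*s^3 + 2)/(s^5 - 5*s^4 - 6*s^3)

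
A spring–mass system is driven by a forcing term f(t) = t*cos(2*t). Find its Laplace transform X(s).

X(s) = (s - 2)*(s + 2)/(s^2 + 4)^2

L{cos(2t)} = s/(s^2 + 4).
Then apply L{t·g(t)} = -d/ds[G(s)] with G(s) = s/(s^2 + 4):
differentiating 1 time and applying the sign gives (s - 2)*(s + 2)/(s^2 + 4)^2.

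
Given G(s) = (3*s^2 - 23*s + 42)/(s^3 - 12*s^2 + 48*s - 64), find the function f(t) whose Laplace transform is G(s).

Factor the denominator: s^3 - 12*s^2 + 48*s - 64 = (s - 4)^3.
Partial fraction decomposition gives [3/(s - 4)] + [(s - 4)^(-2)] + [-2/(s - 4)^3].
Invert each term: 3/(s - 4) ↔ 3e^(4t); 1/(s - 4)^2 ↔ t·e^(4t); -2/(s - 4)^3 ↔ (-1)t^2·e^(4t).

f(t) = -t^2*exp(4*t) + t*exp(4*t) + 3*exp(4*t)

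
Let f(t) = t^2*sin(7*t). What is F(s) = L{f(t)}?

F(s) = 14*(3*s^2 - 49)/(s^2 + 49)^3

L{sin(7t)} = 7/(s^2 + 49).
Then apply L{t^2·g(t)} = (-1)^2 d^2/ds^2[G(s)] with G(s) = 7/(s^2 + 49):
differentiating 2 times and applying the sign gives 14*(3*s^2 - 49)/(s^2 + 49)^3.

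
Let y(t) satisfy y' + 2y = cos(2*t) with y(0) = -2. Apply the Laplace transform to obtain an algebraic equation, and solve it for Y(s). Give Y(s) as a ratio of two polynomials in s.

Y(s) = (-2*s^2 + s - 8)/(s^3 + 2*s^2 + 4*s + 8)

Laplace-transform each side.
With L{y'} = sY - y(0) = sY - (-2): the LHS transforms to (s + 2)Y - (-2).
The right side is L{cos(2*t)} = s/(s^2 + 4).
So (s + 2)Y = s/(s^2 + 4) + (-2).
Solve for Y(s) and write it as one ratio of polynomials.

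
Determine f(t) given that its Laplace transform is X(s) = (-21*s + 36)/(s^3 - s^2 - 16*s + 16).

f(t) = -2*exp(4*t) - exp(t) + 3*exp(-4*t)

Factor the denominator: s^3 - s^2 - 16*s + 16 = (s - 4)*(s - 1)*(s + 4).
Partial fraction decomposition gives [-2/(s - 4)] + [-1/(s - 1)] + [3/(s + 4)].
Invert each term: -2/(s - 4) ↔ -2e^(4t); -1/(s - 1) ↔ -e^(t); 3/(s + 4) ↔ 3e^(-4t).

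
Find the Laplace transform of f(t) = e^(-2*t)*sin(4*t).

L{sin(4t)} = 4/(s^2 + 16).
By the first shifting theorem, multiplying by e^(-2t) replaces s with s + 2.

4/((s + 2)^2 + 16)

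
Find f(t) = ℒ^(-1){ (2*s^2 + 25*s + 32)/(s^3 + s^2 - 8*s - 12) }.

f(t) = 2*t*exp(-2*t) + 5*exp(3*t) - 3*exp(-2*t)

Factor the denominator: s^3 + s^2 - 8*s - 12 = (s - 3)*(s + 2)^2.
Partial fraction decomposition gives [-3/(s + 2)] + [2/(s + 2)^2] + [5/(s - 3)].
Invert each term: -3/(s + 2) ↔ -3e^(-2t); 2/(s + 2)^2 ↔ 2t·e^(-2t); 5/(s - 3) ↔ 5e^(3t).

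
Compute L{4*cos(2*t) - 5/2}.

The transform is linear, so treat each term independently.
L{-5/2} = (-5/2)/s; (4)·[L{cos(2t)} = s/(s^2 + 4)].

4*s/(s^2 + 4) - 5/(2*s)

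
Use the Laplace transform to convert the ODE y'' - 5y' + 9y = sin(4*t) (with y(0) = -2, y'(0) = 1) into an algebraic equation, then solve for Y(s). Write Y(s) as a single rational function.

Take the Laplace transform of both sides.
Using L{y''} = s^2 Y - s·y(0) - y'(0) and L{y'} = sY - y(0), with y(0) = -2, y'(0) = 1, the left side becomes (s^2 - 5*s + 9)Y - (-2*s + 11).
The right side is L{sin(4*t)} = 4/(s^2 + 16).
So (s^2 - 5*s + 9)Y = 4/(s^2 + 16) + (-2*s + 11).
Isolate Y and clear denominators.

Y(s) = (-2*s^3 + 11*s^2 - 32*s + 180)/(s^4 - 5*s^3 + 25*s^2 - 80*s + 144)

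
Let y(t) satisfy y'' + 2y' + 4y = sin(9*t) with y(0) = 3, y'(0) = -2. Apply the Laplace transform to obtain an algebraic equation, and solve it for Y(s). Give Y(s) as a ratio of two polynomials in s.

Transform both sides with L{·}.
Using L{y''} = s^2 Y - s·y(0) - y'(0) and L{y'} = sY - y(0), with y(0) = 3, y'(0) = -2, the left side becomes (s^2 + 2*s + 4)Y - (3*s + 4).
The right side is L{sin(9*t)} = 9/(s^2 + 81).
So (s^2 + 2*s + 4)Y = 9/(s^2 + 81) + (3*s + 4).
Isolate Y and clear denominators.

Y(s) = (3*s^3 + 4*s^2 + 243*s + 333)/(s^4 + 2*s^3 + 85*s^2 + 162*s + 324)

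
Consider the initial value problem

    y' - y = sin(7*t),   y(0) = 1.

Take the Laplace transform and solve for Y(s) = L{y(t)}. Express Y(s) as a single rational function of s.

Y(s) = (s^2 + 56)/(s^3 - s^2 + 49*s - 49)

Take the Laplace transform of both sides.
With L{y'} = sY - y(0) = sY - 1: the LHS transforms to (s - 1)Y - (1).
The right side is L{sin(7*t)} = 7/(s^2 + 49).
So (s - 1)Y = 7/(s^2 + 49) + (1).
Solve for Y(s) and write it as one ratio of polynomials.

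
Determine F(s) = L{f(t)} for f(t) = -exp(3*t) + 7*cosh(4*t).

F(s) = 7*s/(s^2 - 16) - 1/(s - 3)

The transform is linear, so treat each term independently.
(-1)·[L{e^(3t)} = 1/(s - 3)]; (7)·[L{cosh(4t)} = s/(s^2 - 16)].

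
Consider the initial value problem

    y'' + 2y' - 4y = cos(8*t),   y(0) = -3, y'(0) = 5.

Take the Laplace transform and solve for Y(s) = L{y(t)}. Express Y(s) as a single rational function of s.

Apply the Laplace transform to the equation.
Using L{y''} = s^2 Y - s·y(0) - y'(0) and L{y'} = sY - y(0), with y(0) = -3, y'(0) = 5, the left side becomes (s^2 + 2*s - 4)Y - (-3*s - 1).
The right side is L{cos(8*t)} = s/(s^2 + 64).
So (s^2 + 2*s - 4)Y = s/(s^2 + 64) + (-3*s - 1).
Divide through and combine into a single rational function.

Y(s) = (-3*s^3 - s^2 - 191*s - 64)/(s^4 + 2*s^3 + 60*s^2 + 128*s - 256)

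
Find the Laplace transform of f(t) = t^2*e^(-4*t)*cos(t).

L{cos(t)} = s/(s^2 + 1).
Multiplying by e^(-4t) shifts s → s + 4, so L{e^(-4*t)*cos(t)} = (s + 4)/((s + 4)^2 + 1).
Then apply L{t^2·g(t)} = (-1)^2 d^2/ds^2[H(s)] with H(s) = (s + 4)/((s + 4)^2 + 1):
differentiating 2 times and applying the sign gives 2*(s + 4)*(s^2 + 8*s + 13)/(s^2 + 8*s + 17)^3.

2*(s + 4)*(s^2 + 8*s + 13)/(s^2 + 8*s + 17)^3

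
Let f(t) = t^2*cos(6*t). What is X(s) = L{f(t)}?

X(s) = 2*s*(s^2 - 108)/(s^2 + 36)^3

L{cos(6t)} = s/(s^2 + 36).
Then apply L{t^2·g(t)} = (-1)^2 d^2/ds^2[G(s)] with G(s) = s/(s^2 + 36):
differentiating 2 times and applying the sign gives 2*s*(s^2 - 108)/(s^2 + 36)^3.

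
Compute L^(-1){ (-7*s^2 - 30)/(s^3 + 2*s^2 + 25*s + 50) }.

2*sin(5*t) - 5*cos(5*t) - 2*exp(-2*t)

Factor the denominator: s^3 + 2*s^2 + 25*s + 50 = (s + 2)*(s^2 + 25).
Partial fraction decomposition gives [-2/(s + 2)] + [-5*s/(s^2 + 25)] + [10/(s^2 + 25)].
Invert each term: -2/(s + 2) ↔ -2e^(-2t); -5·s/(s^2 + 25) ↔ -5cos(5t); 2·5/(s^2 + 25) ↔ 2sin(5t).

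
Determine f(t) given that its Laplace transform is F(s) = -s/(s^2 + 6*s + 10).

f(t) = 3*exp(-3*t)*sin(t) - exp(-3*t)*cos(t)

Complete the square in the denominator: s^2 + 6*s + 10 = (s + 3)^2 + 1^2.
Split the numerator to match: -s = -1·(s + 3) + 3·1.
Invert each term: -1·(s + 3)/((s + 3)^2 + 1) ↔ -e^(-3t)cos(t); 3·1/((s + 3)^2 + 1) ↔ 3e^(-3t)sin(t).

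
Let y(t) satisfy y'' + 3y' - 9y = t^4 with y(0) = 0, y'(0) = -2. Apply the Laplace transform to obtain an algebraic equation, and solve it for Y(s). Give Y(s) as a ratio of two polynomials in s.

Take the Laplace transform of both sides.
The derivative rules (L{y''} = s^2 Y - s·y(0) - y'(0) and L{y'} = sY - y(0), with y(0) = 0, y'(0) = -2) turn the left side into (s^2 + 3*s - 9)Y - (-2).
The right side is L{t^4} = 24/s^5.
So (s^2 + 3*s - 9)Y = 24/s^5 + (-2).
Divide through and combine into a single rational function.

Y(s) = (-2*s^5 + 24)/(s^7 + 3*s^6 - 9*s^5)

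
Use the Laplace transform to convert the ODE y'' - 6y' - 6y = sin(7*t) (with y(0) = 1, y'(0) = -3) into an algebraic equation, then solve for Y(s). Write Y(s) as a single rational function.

Take the Laplace transform of both sides.
The derivative rules (L{y''} = s^2 Y - s·y(0) - y'(0) and L{y'} = sY - y(0), with y(0) = 1, y'(0) = -3) turn the left side into (s^2 - 6*s - 6)Y - (s - 9).
The right side is L{sin(7*t)} = 7/(s^2 + 49).
So (s^2 - 6*s - 6)Y = 7/(s^2 + 49) + (s - 9).
Divide through and combine into a single rational function.

Y(s) = (s^3 - 9*s^2 + 49*s - 434)/(s^4 - 6*s^3 + 43*s^2 - 294*s - 294)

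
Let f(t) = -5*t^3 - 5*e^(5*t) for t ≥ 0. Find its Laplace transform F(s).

F(s) = -5/(s - 5) - 30/s^4

By linearity of the Laplace transform, transform each term separately.
(-5)·[L{t^3} = 3!/s^4 = 6/s^4]; (-5)·[L{e^(5t)} = 1/(s - 5)].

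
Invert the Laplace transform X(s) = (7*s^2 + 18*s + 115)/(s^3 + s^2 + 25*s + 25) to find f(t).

f(t) = 3*sin(5*t) + 3*cos(5*t) + 4*exp(-t)

Factor the denominator: s^3 + s^2 + 25*s + 25 = (s + 1)*(s^2 + 25).
Partial fraction decomposition gives [4/(s + 1)] + [3*s/(s^2 + 25)] + [15/(s^2 + 25)].
Invert each term: 4/(s + 1) ↔ 4e^(-t); 3·s/(s^2 + 25) ↔ 3cos(5t); 3·5/(s^2 + 25) ↔ 3sin(5t).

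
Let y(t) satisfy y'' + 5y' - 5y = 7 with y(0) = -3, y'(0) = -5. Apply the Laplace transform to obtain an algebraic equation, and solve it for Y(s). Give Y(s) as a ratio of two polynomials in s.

Take the Laplace transform of both sides.
The derivative rules (L{y''} = s^2 Y - s·y(0) - y'(0) and L{y'} = sY - y(0), with y(0) = -3, y'(0) = -5) turn the left side into (s^2 + 5*s - 5)Y - (-3*s - 20).
The right side is L{7} = 7/s.
So (s^2 + 5*s - 5)Y = 7/s + (-3*s - 20).
Divide through and combine into a single rational function.

Y(s) = (-3*s^2 - 20*s + 7)/(s^3 + 5*s^2 - 5*s)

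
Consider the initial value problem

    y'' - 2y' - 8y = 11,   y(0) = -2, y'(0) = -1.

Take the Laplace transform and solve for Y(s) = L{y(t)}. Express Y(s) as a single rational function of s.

Y(s) = (-2*s^2 + 3*s + 11)/(s^3 - 2*s^2 - 8*s)

Take the Laplace transform of both sides.
The derivative rules (L{y''} = s^2 Y - s·y(0) - y'(0) and L{y'} = sY - y(0), with y(0) = -2, y'(0) = -1) turn the left side into (s^2 - 2*s - 8)Y - (-2*s + 3).
The right side is L{11} = 11/s.
So (s^2 - 2*s - 8)Y = 11/s + (-2*s + 3).
Solve for Y(s) and write it as one ratio of polynomials.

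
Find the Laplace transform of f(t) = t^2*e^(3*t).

2/(s - 3)^3

L{e^(3t)} = 1/(s - 3).
Then apply L{t^2·g(t)} = (-1)^2 d^2/ds^2[G(s)] with G(s) = 1/(s - 3):
differentiating 2 times and applying the sign gives 2/(s - 3)^3.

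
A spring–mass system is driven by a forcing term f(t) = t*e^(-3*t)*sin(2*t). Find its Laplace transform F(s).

F(s) = 4*(s + 3)/(s^2 + 6*s + 13)^2

L{sin(2t)} = 2/(s^2 + 4).
Multiplying by e^(-3t) shifts s → s + 3, so L{e^(-3*t)*sin(2*t)} = 2/((s + 3)^2 + 4).
Then apply L{t·g(t)} = -d/ds[G(s)] with G(s) = 2/((s + 3)^2 + 4):
differentiating 1 time and applying the sign gives 4*(s + 3)/(s^2 + 6*s + 13)^2.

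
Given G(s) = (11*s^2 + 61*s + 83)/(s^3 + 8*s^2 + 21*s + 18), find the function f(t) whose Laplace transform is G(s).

f(t) = t*exp(-3*t) + 5*exp(-2*t) + 6*exp(-3*t)

Factor the denominator: s^3 + 8*s^2 + 21*s + 18 = (s + 2)*(s + 3)^2.
Partial fraction decomposition gives [6/(s + 3)] + [(s + 3)^(-2)] + [5/(s + 2)].
Invert each term: 6/(s + 3) ↔ 6e^(-3t); 1/(s + 3)^2 ↔ t·e^(-3t); 5/(s + 2) ↔ 5e^(-2t).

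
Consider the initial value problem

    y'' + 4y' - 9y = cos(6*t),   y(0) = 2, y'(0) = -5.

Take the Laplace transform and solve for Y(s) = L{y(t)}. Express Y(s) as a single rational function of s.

Y(s) = (2*s^3 + 3*s^2 + 73*s + 108)/(s^4 + 4*s^3 + 27*s^2 + 144*s - 324)

Laplace-transform each side.
With L{y''} = s^2 Y - s·y(0) - y'(0) and L{y'} = sY - y(0), with y(0) = 2, y'(0) = -5: the LHS transforms to (s^2 + 4*s - 9)Y - (2*s + 3).
The right side is L{cos(6*t)} = s/(s^2 + 36).
So (s^2 + 4*s - 9)Y = s/(s^2 + 36) + (2*s + 3).
Isolate Y and clear denominators.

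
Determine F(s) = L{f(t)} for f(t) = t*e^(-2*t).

F(s) = (s + 2)^(-2)

L{e^(-2t)} = 1/(s + 2).
Then apply L{t·g(t)} = -d/ds[G(s)] with G(s) = 1/(s + 2):
differentiating 1 time and applying the sign gives (s + 2)^(-2).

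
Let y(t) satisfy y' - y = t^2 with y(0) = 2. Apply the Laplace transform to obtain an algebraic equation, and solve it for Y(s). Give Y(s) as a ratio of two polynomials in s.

Laplace-transform each side.
Using L{y'} = sY - y(0) = sY - 2, the left side becomes (s - 1)Y - (2).
The right side is L{t^2} = 2/s^3.
So (s - 1)Y = 2/s^3 + (2).
Solve for Y(s) and write it as one ratio of polynomials.

Y(s) = (2*s^3 + 2)/(s^4 - s^3)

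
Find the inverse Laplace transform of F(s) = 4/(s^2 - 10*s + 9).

exp(5*t)*sinh(4*t)

Rewrite the denominator: s^2 - 10*s + 9 = (s - 5)^2 - 16.
The form in (s - 5) signals a first-shifting-theorem factor e^(5t).
Since L{sinh(4t)} = 4/(s^2 - 16), the inverse is e^(5*t)*sinh(4*t).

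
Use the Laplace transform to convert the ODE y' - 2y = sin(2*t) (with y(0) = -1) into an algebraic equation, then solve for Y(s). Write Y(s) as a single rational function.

Y(s) = (-s^2 - 2)/(s^3 - 2*s^2 + 4*s - 8)

Apply the Laplace transform to the equation.
With L{y'} = sY - y(0) = sY - (-1): the LHS transforms to (s - 2)Y - (-1).
The right side is L{sin(2*t)} = 2/(s^2 + 4).
So (s - 2)Y = 2/(s^2 + 4) + (-1).
Divide through and combine into a single rational function.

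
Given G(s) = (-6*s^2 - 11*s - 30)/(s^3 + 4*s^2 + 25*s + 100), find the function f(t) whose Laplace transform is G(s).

f(t) = sin(5*t) - 4*cos(5*t) - 2*exp(-4*t)

Factor the denominator: s^3 + 4*s^2 + 25*s + 100 = (s + 4)*(s^2 + 25).
Partial fraction decomposition gives [-2/(s + 4)] + [-4*s/(s^2 + 25)] + [5/(s^2 + 25)].
Invert each term: -2/(s + 4) ↔ -2e^(-4t); -4·s/(s^2 + 25) ↔ -4cos(5t); 1·5/(s^2 + 25) ↔ sin(5t).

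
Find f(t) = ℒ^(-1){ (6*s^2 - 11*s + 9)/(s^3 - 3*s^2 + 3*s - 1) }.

Factor the denominator: s^3 - 3*s^2 + 3*s - 1 = (s - 1)^3.
Partial fraction decomposition gives [6/(s - 1)] + [(s - 1)^(-2)] + [4/(s - 1)^3].
Invert each term: 6/(s - 1) ↔ 6e^(t); 1/(s - 1)^2 ↔ t·e^(t); 4/(s - 1)^3 ↔ (2)t^2·e^(t).

f(t) = 2*t^2*exp(t) + t*exp(t) + 6*exp(t)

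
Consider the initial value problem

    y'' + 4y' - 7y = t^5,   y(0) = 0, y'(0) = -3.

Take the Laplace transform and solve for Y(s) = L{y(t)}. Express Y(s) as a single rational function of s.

Y(s) = (-3*s^6 + 120)/(s^8 + 4*s^7 - 7*s^6)

Take the Laplace transform of both sides.
Using L{y''} = s^2 Y - s·y(0) - y'(0) and L{y'} = sY - y(0), with y(0) = 0, y'(0) = -3, the left side becomes (s^2 + 4*s - 7)Y - (-3).
The right side is L{t^5} = 120/s^6.
So (s^2 + 4*s - 7)Y = 120/s^6 + (-3).
Solve for Y(s) and write it as one ratio of polynomials.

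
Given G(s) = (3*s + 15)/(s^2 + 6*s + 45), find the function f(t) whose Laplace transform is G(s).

f(t) = exp(-3*t)*sin(6*t) + 3*exp(-3*t)*cos(6*t)

Complete the square in the denominator: s^2 + 6*s + 45 = (s + 3)^2 + 6^2.
Split the numerator to match: 3*s + 15 = 3·(s + 3) + 1·6.
Invert each term: 3·(s + 3)/((s + 3)^2 + 36) ↔ 3e^(-3t)cos(6t); 1·6/((s + 3)^2 + 36) ↔ e^(-3t)sin(6t).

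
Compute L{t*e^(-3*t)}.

L{e^(-3t)} = 1/(s + 3).
Then apply L{t·g(t)} = -d/ds[H(s)] with H(s) = 1/(s + 3):
differentiating 1 time and applying the sign gives (s + 3)^(-2).

(s + 3)^(-2)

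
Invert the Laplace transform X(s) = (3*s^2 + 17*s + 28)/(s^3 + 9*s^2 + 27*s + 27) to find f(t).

Factor the denominator: s^3 + 9*s^2 + 27*s + 27 = (s + 3)^3.
Partial fraction decomposition gives [3/(s + 3)] + [-1/(s + 3)^2] + [4/(s + 3)^3].
Invert each term: 3/(s + 3) ↔ 3e^(-3t); -1/(s + 3)^2 ↔ -t·e^(-3t); 4/(s + 3)^3 ↔ (2)t^2·e^(-3t).

f(t) = 2*t^2*exp(-3*t) - t*exp(-3*t) + 3*exp(-3*t)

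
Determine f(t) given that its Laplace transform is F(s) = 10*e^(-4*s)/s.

f(t) = Heaviside(t - 4)*(10)

The factor e^(-4s) signals a time shift by c = 4 (second shifting theorem).
L{10} = 10/s, so L^-1{10/s} = 10.
Hence the inverse is u(t - 4) times that function evaluated at t - 4.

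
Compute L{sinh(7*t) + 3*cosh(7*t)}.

3*s/(s^2 - 49) + 7/(s^2 - 49)

The transform is linear, so treat each term independently.
L{sinh(7t)} = 7/(s^2 - 49); (3)·[L{cosh(7t)} = s/(s^2 - 49)].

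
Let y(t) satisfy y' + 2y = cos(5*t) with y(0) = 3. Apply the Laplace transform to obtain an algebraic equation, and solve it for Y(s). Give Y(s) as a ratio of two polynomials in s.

Y(s) = (3*s^2 + s + 75)/(s^3 + 2*s^2 + 25*s + 50)

Take the Laplace transform of both sides.
The derivative rules (L{y'} = sY - y(0) = sY - 3) turn the left side into (s + 2)Y - (3).
The right side is L{cos(5*t)} = s/(s^2 + 25).
So (s + 2)Y = s/(s^2 + 25) + (3).
Divide through and combine into a single rational function.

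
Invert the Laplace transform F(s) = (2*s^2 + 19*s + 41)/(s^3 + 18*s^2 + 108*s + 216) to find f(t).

Factor the denominator: s^3 + 18*s^2 + 108*s + 216 = (s + 6)^3.
Partial fraction decomposition gives [2/(s + 6)] + [-5/(s + 6)^2] + [-1/(s + 6)^3].
Invert each term: 2/(s + 6) ↔ 2e^(-6t); -5/(s + 6)^2 ↔ -5t·e^(-6t); -1/(s + 6)^3 ↔ (-1/2)t^2·e^(-6t).

f(t) = -t^2*exp(-6*t)/2 - 5*t*exp(-6*t) + 2*exp(-6*t)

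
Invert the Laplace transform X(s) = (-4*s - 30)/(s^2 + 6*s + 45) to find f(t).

Complete the square in the denominator: s^2 + 6*s + 45 = (s + 3)^2 + 6^2.
Split the numerator to match: -4*s - 30 = -4·(s + 3) - 3·6.
Invert each term: -4·(s + 3)/((s + 3)^2 + 36) ↔ -4e^(-3t)cos(6t); -3·6/((s + 3)^2 + 36) ↔ -3e^(-3t)sin(6t).

f(t) = -3*exp(-3*t)*sin(6*t) - 4*exp(-3*t)*cos(6*t)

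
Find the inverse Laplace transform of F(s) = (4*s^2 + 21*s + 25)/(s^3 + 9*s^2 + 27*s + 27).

-t^2*exp(-3*t) - 3*t*exp(-3*t) + 4*exp(-3*t)

Factor the denominator: s^3 + 9*s^2 + 27*s + 27 = (s + 3)^3.
Partial fraction decomposition gives [4/(s + 3)] + [-3/(s + 3)^2] + [-2/(s + 3)^3].
Invert each term: 4/(s + 3) ↔ 4e^(-3t); -3/(s + 3)^2 ↔ -3t·e^(-3t); -2/(s + 3)^3 ↔ (-1)t^2·e^(-3t).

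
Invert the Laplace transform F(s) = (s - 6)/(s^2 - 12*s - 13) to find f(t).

Rewrite the denominator: s^2 - 12*s - 13 = (s - 6)^2 - 49.
The form in (s - 6) signals a first-shifting-theorem factor e^(6t).
Since L{cosh(7t)} = s/(s^2 - 49), the inverse is e^(6*t)*cosh(7*t).

f(t) = exp(6*t)*cosh(7*t)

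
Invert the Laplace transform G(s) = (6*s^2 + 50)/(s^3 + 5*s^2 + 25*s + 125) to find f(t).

f(t) = -2*sin(5*t) + 2*cos(5*t) + 4*exp(-5*t)

Factor the denominator: s^3 + 5*s^2 + 25*s + 125 = (s + 5)*(s^2 + 25).
Partial fraction decomposition gives [4/(s + 5)] + [2*s/(s^2 + 25)] + [-10/(s^2 + 25)].
Invert each term: 4/(s + 5) ↔ 4e^(-5t); 2·s/(s^2 + 25) ↔ 2cos(5t); -2·5/(s^2 + 25) ↔ -2sin(5t).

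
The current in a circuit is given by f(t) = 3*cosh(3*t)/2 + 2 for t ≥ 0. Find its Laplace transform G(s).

G(s) = 3*s/(2*(s^2 - 9)) + 2/s

By linearity of the Laplace transform, transform each term separately.
(3/2)·[L{cosh(3t)} = s/(s^2 - 9)]; L{2} = 2/s.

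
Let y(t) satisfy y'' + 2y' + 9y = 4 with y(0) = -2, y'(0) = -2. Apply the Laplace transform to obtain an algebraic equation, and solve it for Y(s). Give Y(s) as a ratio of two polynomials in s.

Y(s) = (-2*s^2 - 6*s + 4)/(s^3 + 2*s^2 + 9*s)

Laplace-transform each side.
Using L{y''} = s^2 Y - s·y(0) - y'(0) and L{y'} = sY - y(0), with y(0) = -2, y'(0) = -2, the left side becomes (s^2 + 2*s + 9)Y - (-2*s - 6).
The right side is L{4} = 4/s.
So (s^2 + 2*s + 9)Y = 4/s + (-2*s - 6).
Solve for Y(s) and write it as one ratio of polynomials.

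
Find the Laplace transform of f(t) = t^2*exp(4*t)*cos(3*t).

L{cos(3t)} = s/(s^2 + 9).
Multiplying by e^(4t) shifts s → s - 4, so L{exp(4*t)*cos(3*t)} = (s - 4)/((s - 4)^2 + 9).
Then apply L{t^2·g(t)} = (-1)^2 d^2/ds^2[H(s)] with H(s) = (s - 4)/((s - 4)^2 + 9):
differentiating 2 times and applying the sign gives 2*(s - 4)*(s^2 - 8*s - 11)/(s^2 - 8*s + 25)^3.

2*(s - 4)*(s^2 - 8*s - 11)/(s^2 - 8*s + 25)^3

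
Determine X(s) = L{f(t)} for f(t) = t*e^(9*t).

L{e^(9t)} = 1/(s - 9).
Then apply L{t·g(t)} = -d/ds[G(s)] with G(s) = 1/(s - 9):
differentiating 1 time and applying the sign gives (s - 9)^(-2).

X(s) = (s - 9)^(-2)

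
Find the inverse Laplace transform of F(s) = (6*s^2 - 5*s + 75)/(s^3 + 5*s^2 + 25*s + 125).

-2*sin(5*t) + cos(5*t) + 5*exp(-5*t)

Factor the denominator: s^3 + 5*s^2 + 25*s + 125 = (s + 5)*(s^2 + 25).
Partial fraction decomposition gives [5/(s + 5)] + [s/(s^2 + 25)] + [-10/(s^2 + 25)].
Invert each term: 5/(s + 5) ↔ 5e^(-5t); 1·s/(s^2 + 25) ↔ cos(5t); -2·5/(s^2 + 25) ↔ -2sin(5t).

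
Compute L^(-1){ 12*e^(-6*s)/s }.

Heaviside(t - 6)*(12)

The factor e^(-6s) signals a time shift by c = 6 (second shifting theorem).
L{12} = 12/s, so L^-1{12/s} = 12.
Hence the inverse is u(t - 6) times that function evaluated at t - 6.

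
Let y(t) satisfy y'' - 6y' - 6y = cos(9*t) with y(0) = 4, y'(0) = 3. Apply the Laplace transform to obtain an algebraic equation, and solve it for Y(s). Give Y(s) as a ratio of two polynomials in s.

Transform both sides with L{·}.
The derivative rules (L{y''} = s^2 Y - s·y(0) - y'(0) and L{y'} = sY - y(0), with y(0) = 4, y'(0) = 3) turn the left side into (s^2 - 6*s - 6)Y - (4*s - 21).
The right side is L{cos(9*t)} = s/(s^2 + 81).
So (s^2 - 6*s - 6)Y = s/(s^2 + 81) + (4*s - 21).
Divide through and combine into a single rational function.

Y(s) = (4*s^3 - 21*s^2 + 325*s - 1701)/(s^4 - 6*s^3 + 75*s^2 - 486*s - 486)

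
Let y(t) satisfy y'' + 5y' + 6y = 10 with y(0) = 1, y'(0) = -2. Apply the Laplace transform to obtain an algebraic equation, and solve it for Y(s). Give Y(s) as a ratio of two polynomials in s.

Y(s) = (s^2 + 3*s + 10)/(s^3 + 5*s^2 + 6*s)

Take the Laplace transform of both sides.
The derivative rules (L{y''} = s^2 Y - s·y(0) - y'(0) and L{y'} = sY - y(0), with y(0) = 1, y'(0) = -2) turn the left side into (s^2 + 5*s + 6)Y - (s + 3).
The right side is L{10} = 10/s.
So (s^2 + 5*s + 6)Y = 10/s + (s + 3).
Solve for Y(s) and write it as one ratio of polynomials.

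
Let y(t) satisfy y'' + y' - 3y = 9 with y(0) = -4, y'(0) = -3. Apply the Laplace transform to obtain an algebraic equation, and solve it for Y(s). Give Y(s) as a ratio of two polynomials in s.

Laplace-transform each side.
Using L{y''} = s^2 Y - s·y(0) - y'(0) and L{y'} = sY - y(0), with y(0) = -4, y'(0) = -3, the left side becomes (s^2 + s - 3)Y - (-4*s - 7).
The right side is L{9} = 9/s.
So (s^2 + s - 3)Y = 9/s + (-4*s - 7).
Divide through and combine into a single rational function.

Y(s) = (-4*s^2 - 7*s + 9)/(s^3 + s^2 - 3*s)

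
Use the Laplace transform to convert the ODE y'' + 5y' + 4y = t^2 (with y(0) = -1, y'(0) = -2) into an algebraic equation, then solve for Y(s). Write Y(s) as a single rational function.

Y(s) = (-s^4 - 7*s^3 + 2)/(s^5 + 5*s^4 + 4*s^3)

Transform both sides with L{·}.
With L{y''} = s^2 Y - s·y(0) - y'(0) and L{y'} = sY - y(0), with y(0) = -1, y'(0) = -2: the LHS transforms to (s^2 + 5*s + 4)Y - (-s - 7).
The right side is L{t^2} = 2/s^3.
So (s^2 + 5*s + 4)Y = 2/s^3 + (-s - 7).
Isolate Y and clear denominators.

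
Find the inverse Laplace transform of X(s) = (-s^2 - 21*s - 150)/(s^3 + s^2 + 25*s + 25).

Factor the denominator: s^3 + s^2 + 25*s + 25 = (s + 1)*(s^2 + 25).
Partial fraction decomposition gives [-5/(s + 1)] + [4*s/(s^2 + 25)] + [-25/(s^2 + 25)].
Invert each term: -5/(s + 1) ↔ -5e^(-t); 4·s/(s^2 + 25) ↔ 4cos(5t); -5·5/(s^2 + 25) ↔ -5sin(5t).

-5*sin(5*t) + 4*cos(5*t) - 5*exp(-t)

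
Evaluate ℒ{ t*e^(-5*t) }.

(s + 5)^(-2)

L{e^(-5t)} = 1/(s + 5).
Then apply L{t·g(t)} = -d/ds[H(s)] with H(s) = 1/(s + 5):
differentiating 1 time and applying the sign gives (s + 5)^(-2).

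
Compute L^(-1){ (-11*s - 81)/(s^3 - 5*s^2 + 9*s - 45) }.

Factor the denominator: s^3 - 5*s^2 + 9*s - 45 = (s - 5)*(s^2 + 9).
Partial fraction decomposition gives [-4/(s - 5)] + [4*s/(s^2 + 9)] + [9/(s^2 + 9)].
Invert each term: -4/(s - 5) ↔ -4e^(5t); 4·s/(s^2 + 9) ↔ 4cos(3t); 3·3/(s^2 + 9) ↔ 3sin(3t).

-4*exp(5*t) + 3*sin(3*t) + 4*cos(3*t)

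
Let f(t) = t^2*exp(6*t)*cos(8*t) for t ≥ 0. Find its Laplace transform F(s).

F(s) = 2*(s - 6)*(s^2 - 12*s - 156)/(s^2 - 12*s + 100)^3

L{cos(8t)} = s/(s^2 + 64).
Multiplying by e^(6t) shifts s → s - 6, so L{exp(6*t)*cos(8*t)} = (s - 6)/((s - 6)^2 + 64).
Then apply L{t^2·g(t)} = (-1)^2 d^2/ds^2[G(s)] with G(s) = (s - 6)/((s - 6)^2 + 64):
differentiating 2 times and applying the sign gives 2*(s - 6)*(s^2 - 12*s - 156)/(s^2 - 12*s + 100)^3.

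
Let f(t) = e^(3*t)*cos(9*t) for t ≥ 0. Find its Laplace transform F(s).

L{cos(9t)} = s/(s^2 + 81).
By the first shifting theorem, multiplying by e^(3t) replaces s with s - 3.

F(s) = (s - 3)/((s - 3)^2 + 81)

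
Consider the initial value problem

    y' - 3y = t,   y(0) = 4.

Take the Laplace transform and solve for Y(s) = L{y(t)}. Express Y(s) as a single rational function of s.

Transform both sides with L{·}.
The derivative rules (L{y'} = sY - y(0) = sY - 4) turn the left side into (s - 3)Y - (4).
The right side is L{t} = s^(-2).
So (s - 3)Y = s^(-2) + (4).
Divide through and combine into a single rational function.

Y(s) = (4*s^2 + 1)/(s^3 - 3*s^2)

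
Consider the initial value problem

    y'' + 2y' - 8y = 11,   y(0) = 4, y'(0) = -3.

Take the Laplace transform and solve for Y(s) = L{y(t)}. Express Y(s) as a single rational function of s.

Y(s) = (4*s^2 + 5*s + 11)/(s^3 + 2*s^2 - 8*s)

Apply the Laplace transform to the equation.
The derivative rules (L{y''} = s^2 Y - s·y(0) - y'(0) and L{y'} = sY - y(0), with y(0) = 4, y'(0) = -3) turn the left side into (s^2 + 2*s - 8)Y - (4*s + 5).
The right side is L{11} = 11/s.
So (s^2 + 2*s - 8)Y = 11/s + (4*s + 5).
Divide through and combine into a single rational function.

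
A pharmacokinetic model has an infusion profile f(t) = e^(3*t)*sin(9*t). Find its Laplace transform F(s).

F(s) = 9/((s - 3)^2 + 81)

L{sin(9t)} = 9/(s^2 + 81).
By the first shifting theorem, multiplying by e^(3t) replaces s with s - 3.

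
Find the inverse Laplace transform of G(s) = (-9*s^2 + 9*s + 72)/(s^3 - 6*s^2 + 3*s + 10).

-6*exp(5*t) - 6*exp(2*t) + 3*exp(-t)

Factor the denominator: s^3 - 6*s^2 + 3*s + 10 = (s - 5)*(s - 2)*(s + 1).
Partial fraction decomposition gives [-6/(s - 2)] + [-6/(s - 5)] + [3/(s + 1)].
Invert each term: -6/(s - 2) ↔ -6e^(2t); -6/(s - 5) ↔ -6e^(5t); 3/(s + 1) ↔ 3e^(-t).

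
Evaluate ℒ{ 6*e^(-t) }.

L{6} = 6/s.
By the first shifting theorem, multiplying by e^(-t) replaces s with s + 1.

6/(s + 1)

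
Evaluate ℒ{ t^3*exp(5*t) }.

L{t^3} = 3!/s^4 = 6/s^4.
By the first shifting theorem, multiplying by e^(5t) replaces s with s - 5.

6/(s - 5)^4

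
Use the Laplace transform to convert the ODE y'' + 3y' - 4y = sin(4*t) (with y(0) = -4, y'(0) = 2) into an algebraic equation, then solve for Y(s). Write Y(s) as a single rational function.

Take the Laplace transform of both sides.
Using L{y''} = s^2 Y - s·y(0) - y'(0) and L{y'} = sY - y(0), with y(0) = -4, y'(0) = 2, the left side becomes (s^2 + 3*s - 4)Y - (-4*s - 10).
The right side is L{sin(4*t)} = 4/(s^2 + 16).
So (s^2 + 3*s - 4)Y = 4/(s^2 + 16) + (-4*s - 10).
Isolate Y and clear denominators.

Y(s) = (-4*s^3 - 10*s^2 - 64*s - 156)/(s^4 + 3*s^3 + 12*s^2 + 48*s - 64)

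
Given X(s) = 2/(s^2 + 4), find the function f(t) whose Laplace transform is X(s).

f(t) = sin(2*t)

Since L{sin(2t)} = 2/(s^2 + 4), the inverse is sin(2*t).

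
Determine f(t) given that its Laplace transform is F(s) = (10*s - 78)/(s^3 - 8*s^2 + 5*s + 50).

f(t) = -4*t*exp(5*t) + 2*exp(5*t) - 2*exp(-2*t)

Factor the denominator: s^3 - 8*s^2 + 5*s + 50 = (s - 5)^2*(s + 2).
Partial fraction decomposition gives [2/(s - 5)] + [-4/(s - 5)^2] + [-2/(s + 2)].
Invert each term: 2/(s - 5) ↔ 2e^(5t); -4/(s - 5)^2 ↔ -4t·e^(5t); -2/(s + 2) ↔ -2e^(-2t).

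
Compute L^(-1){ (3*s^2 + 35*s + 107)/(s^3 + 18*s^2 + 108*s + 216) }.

5*t^2*exp(-6*t)/2 - t*exp(-6*t) + 3*exp(-6*t)

Factor the denominator: s^3 + 18*s^2 + 108*s + 216 = (s + 6)^3.
Partial fraction decomposition gives [3/(s + 6)] + [-1/(s + 6)^2] + [5/(s + 6)^3].
Invert each term: 3/(s + 6) ↔ 3e^(-6t); -1/(s + 6)^2 ↔ -t·e^(-6t); 5/(s + 6)^3 ↔ (5/2)t^2·e^(-6t).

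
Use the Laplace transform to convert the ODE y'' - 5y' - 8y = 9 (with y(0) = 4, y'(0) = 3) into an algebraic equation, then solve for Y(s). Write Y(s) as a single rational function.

Take the Laplace transform of both sides.
With L{y''} = s^2 Y - s·y(0) - y'(0) and L{y'} = sY - y(0), with y(0) = 4, y'(0) = 3: the LHS transforms to (s^2 - 5*s - 8)Y - (4*s - 17).
The right side is L{9} = 9/s.
So (s^2 - 5*s - 8)Y = 9/s + (4*s - 17).
Isolate Y and clear denominators.

Y(s) = (4*s^2 - 17*s + 9)/(s^3 - 5*s^2 - 8*s)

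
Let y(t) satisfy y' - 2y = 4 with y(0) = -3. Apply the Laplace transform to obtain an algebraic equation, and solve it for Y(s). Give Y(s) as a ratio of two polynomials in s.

Y(s) = (-3*s + 4)/(s^2 - 2*s)

Apply the Laplace transform to the equation.
Using L{y'} = sY - y(0) = sY - (-3), the left side becomes (s - 2)Y - (-3).
The right side is L{4} = 4/s.
So (s - 2)Y = 4/s + (-3).
Solve for Y(s) and write it as one ratio of polynomials.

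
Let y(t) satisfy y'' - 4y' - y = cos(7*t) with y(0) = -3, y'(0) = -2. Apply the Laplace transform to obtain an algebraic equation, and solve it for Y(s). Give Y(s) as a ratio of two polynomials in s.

Y(s) = (-3*s^3 + 10*s^2 - 146*s + 490)/(s^4 - 4*s^3 + 48*s^2 - 196*s - 49)

Apply the Laplace transform to the equation.
With L{y''} = s^2 Y - s·y(0) - y'(0) and L{y'} = sY - y(0), with y(0) = -3, y'(0) = -2: the LHS transforms to (s^2 - 4*s - 1)Y - (-3*s + 10).
The right side is L{cos(7*t)} = s/(s^2 + 49).
So (s^2 - 4*s - 1)Y = s/(s^2 + 49) + (-3*s + 10).
Solve for Y(s) and write it as one ratio of polynomials.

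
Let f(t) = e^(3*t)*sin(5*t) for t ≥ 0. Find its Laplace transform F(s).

F(s) = 5/((s - 3)^2 + 25)

L{sin(5t)} = 5/(s^2 + 25).
By the first shifting theorem, multiplying by e^(3t) replaces s with s - 3.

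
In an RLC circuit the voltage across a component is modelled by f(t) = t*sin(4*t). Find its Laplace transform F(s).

L{sin(4t)} = 4/(s^2 + 16).
Then apply L{t·g(t)} = -d/ds[G(s)] with G(s) = 4/(s^2 + 16):
differentiating 1 time and applying the sign gives 8*s/(s^2 + 16)^2.

F(s) = 8*s/(s^2 + 16)^2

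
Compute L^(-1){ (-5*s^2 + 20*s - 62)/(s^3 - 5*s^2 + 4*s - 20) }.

Factor the denominator: s^3 - 5*s^2 + 4*s - 20 = (s - 5)*(s^2 + 4).
Partial fraction decomposition gives [-3/(s - 5)] + [-2*s/(s^2 + 4)] + [10/(s^2 + 4)].
Invert each term: -3/(s - 5) ↔ -3e^(5t); -2·s/(s^2 + 4) ↔ -2cos(2t); 5·2/(s^2 + 4) ↔ 5sin(2t).

-3*exp(5*t) + 5*sin(2*t) - 2*cos(2*t)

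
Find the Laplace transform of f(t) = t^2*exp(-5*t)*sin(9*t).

L{sin(9t)} = 9/(s^2 + 81).
Multiplying by e^(-5t) shifts s → s + 5, so L{exp(-5*t)*sin(9*t)} = 9/((s + 5)^2 + 81).
Then apply L{t^2·g(t)} = (-1)^2 d^2/ds^2[G(s)] with G(s) = 9/((s + 5)^2 + 81):
differentiating 2 times and applying the sign gives 54*(s^2 + 10*s - 2)/(s^2 + 10*s + 106)^3.

54*(s^2 + 10*s - 2)/(s^2 + 10*s + 106)^3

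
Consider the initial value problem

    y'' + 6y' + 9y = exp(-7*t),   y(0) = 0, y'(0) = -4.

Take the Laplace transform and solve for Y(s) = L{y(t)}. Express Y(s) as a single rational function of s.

Transform both sides with L{·}.
Using L{y''} = s^2 Y - s·y(0) - y'(0) and L{y'} = sY - y(0), with y(0) = 0, y'(0) = -4, the left side becomes (s^2 + 6*s + 9)Y - (-4).
The right side is L{exp(-7*t)} = 1/(s + 7).
So (s^2 + 6*s + 9)Y = 1/(s + 7) + (-4).
Divide through and combine into a single rational function.

Y(s) = (-4*s - 27)/(s^3 + 13*s^2 + 51*s + 63)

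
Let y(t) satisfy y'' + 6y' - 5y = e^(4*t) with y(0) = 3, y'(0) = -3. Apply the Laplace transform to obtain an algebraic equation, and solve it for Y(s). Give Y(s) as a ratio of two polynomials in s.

Apply the Laplace transform to the equation.
The derivative rules (L{y''} = s^2 Y - s·y(0) - y'(0) and L{y'} = sY - y(0), with y(0) = 3, y'(0) = -3) turn the left side into (s^2 + 6*s - 5)Y - (3*s + 15).
The right side is L{e^(4*t)} = 1/(s - 4).
So (s^2 + 6*s - 5)Y = 1/(s - 4) + (3*s + 15).
Isolate Y and clear denominators.

Y(s) = (3*s^2 + 3*s - 59)/(s^3 + 2*s^2 - 29*s + 20)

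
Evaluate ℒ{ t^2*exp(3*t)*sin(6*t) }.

36*(s^2 - 6*s - 3)/(s^2 - 6*s + 45)^3

L{sin(6t)} = 6/(s^2 + 36).
Multiplying by e^(3t) shifts s → s - 3, so L{exp(3*t)*sin(6*t)} = 6/((s - 3)^2 + 36).
Then apply L{t^2·g(t)} = (-1)^2 d^2/ds^2[H(s)] with H(s) = 6/((s - 3)^2 + 36):
differentiating 2 times and applying the sign gives 36*(s^2 - 6*s - 3)/(s^2 - 6*s + 45)^3.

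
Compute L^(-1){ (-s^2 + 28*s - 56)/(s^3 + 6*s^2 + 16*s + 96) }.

sin(4*t) + 4*cos(4*t) - 5*exp(-6*t)

Factor the denominator: s^3 + 6*s^2 + 16*s + 96 = (s + 6)*(s^2 + 16).
Partial fraction decomposition gives [-5/(s + 6)] + [4*s/(s^2 + 16)] + [4/(s^2 + 16)].
Invert each term: -5/(s + 6) ↔ -5e^(-6t); 4·s/(s^2 + 16) ↔ 4cos(4t); 1·4/(s^2 + 16) ↔ sin(4t).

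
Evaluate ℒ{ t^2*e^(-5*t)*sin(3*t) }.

18*(s^2 + 10*s + 22)/(s^2 + 10*s + 34)^3

L{sin(3t)} = 3/(s^2 + 9).
Multiplying by e^(-5t) shifts s → s + 5, so L{e^(-5*t)*sin(3*t)} = 3/((s + 5)^2 + 9).
Then apply L{t^2·g(t)} = (-1)^2 d^2/ds^2[H(s)] with H(s) = 3/((s + 5)^2 + 9):
differentiating 2 times and applying the sign gives 18*(s^2 + 10*s + 22)/(s^2 + 10*s + 34)^3.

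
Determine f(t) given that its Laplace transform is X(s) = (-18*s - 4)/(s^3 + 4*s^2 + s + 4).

f(t) = -2*sin(t) - 4*cos(t) + 4*exp(-4*t)

Factor the denominator: s^3 + 4*s^2 + s + 4 = (s + 4)*(s^2 + 1).
Partial fraction decomposition gives [4/(s + 4)] + [-4*s/(s^2 + 1)] + [-2/(s^2 + 1)].
Invert each term: 4/(s + 4) ↔ 4e^(-4t); -4·s/(s^2 + 1) ↔ -4cos(t); -2·1/(s^2 + 1) ↔ -2sin(t).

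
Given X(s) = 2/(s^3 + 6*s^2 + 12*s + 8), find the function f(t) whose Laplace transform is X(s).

Rewrite the denominator: s^3 + 6*s^2 + 12*s + 8 = (s + 2)^3.
The form in (s + 2) signals a first-shifting-theorem factor e^(-2t).
Since L{t^2} = 2!/s^3 = 2/s^3, the inverse is t^2*e^(-2*t).

f(t) = t^2*exp(-2*t)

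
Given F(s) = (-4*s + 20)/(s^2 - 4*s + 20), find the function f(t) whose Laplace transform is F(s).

Complete the square in the denominator: s^2 - 4*s + 20 = (s - 2)^2 + 4^2.
Split the numerator to match: -4*s + 20 = -4·(s - 2) + 3·4.
Invert each term: -4·(s - 2)/((s - 2)^2 + 16) ↔ -4e^(2t)cos(4t); 3·4/((s - 2)^2 + 16) ↔ 3e^(2t)sin(4t).

f(t) = 3*exp(2*t)*sin(4*t) - 4*exp(2*t)*cos(4*t)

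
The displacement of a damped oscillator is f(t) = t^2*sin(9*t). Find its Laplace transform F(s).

F(s) = 54*(s^2 - 27)/(s^2 + 81)^3

L{sin(9t)} = 9/(s^2 + 81).
Then apply L{t^2·g(t)} = (-1)^2 d^2/ds^2[G(s)] with G(s) = 9/(s^2 + 81):
differentiating 2 times and applying the sign gives 54*(s^2 - 27)/(s^2 + 81)^3.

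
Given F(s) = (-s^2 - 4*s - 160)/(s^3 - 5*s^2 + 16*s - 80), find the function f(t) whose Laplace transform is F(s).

Factor the denominator: s^3 - 5*s^2 + 16*s - 80 = (s - 5)*(s^2 + 16).
Partial fraction decomposition gives [-5/(s - 5)] + [4*s/(s^2 + 16)] + [16/(s^2 + 16)].
Invert each term: -5/(s - 5) ↔ -5e^(5t); 4·s/(s^2 + 16) ↔ 4cos(4t); 4·4/(s^2 + 16) ↔ 4sin(4t).

f(t) = -5*exp(5*t) + 4*sin(4*t) + 4*cos(4*t)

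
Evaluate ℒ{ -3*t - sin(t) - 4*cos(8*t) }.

The transform is linear, so treat each term independently.
(-4)·[L{cos(8t)} = s/(s^2 + 64)]; (-1)·[L{sin(t)} = 1/(s^2 + 1)]; (-3)·[L{t} = 1!/s^2 = 1/s^2].

-4*s/(s^2 + 64) - 1/(s^2 + 1) - 3/s^2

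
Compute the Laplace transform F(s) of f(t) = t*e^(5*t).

F(s) = (s - 5)^(-2)

L{t} = 1!/s^2 = 1/s^2.
By the first shifting theorem, multiplying by e^(5t) replaces s with s - 5.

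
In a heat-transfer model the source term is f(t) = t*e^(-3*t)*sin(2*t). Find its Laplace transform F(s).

L{sin(2t)} = 2/(s^2 + 4).
Multiplying by e^(-3t) shifts s → s + 3, so L{e^(-3*t)*sin(2*t)} = 2/((s + 3)^2 + 4).
Then apply L{t·g(t)} = -d/ds[G(s)] with G(s) = 2/((s + 3)^2 + 4):
differentiating 1 time and applying the sign gives 4*(s + 3)/(s^2 + 6*s + 13)^2.

F(s) = 4*(s + 3)/(s^2 + 6*s + 13)^2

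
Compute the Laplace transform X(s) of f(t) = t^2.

L{t^2} = 2!/s^3 = 2/s^3.

X(s) = 2/s^3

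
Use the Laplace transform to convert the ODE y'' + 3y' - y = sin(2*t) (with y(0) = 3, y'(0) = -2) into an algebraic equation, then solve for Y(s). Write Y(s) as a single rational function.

Apply the Laplace transform to the equation.
With L{y''} = s^2 Y - s·y(0) - y'(0) and L{y'} = sY - y(0), with y(0) = 3, y'(0) = -2: the LHS transforms to (s^2 + 3*s - 1)Y - (3*s + 7).
The right side is L{sin(2*t)} = 2/(s^2 + 4).
So (s^2 + 3*s - 1)Y = 2/(s^2 + 4) + (3*s + 7).
Isolate Y and clear denominators.

Y(s) = (3*s^3 + 7*s^2 + 12*s + 30)/(s^4 + 3*s^3 + 3*s^2 + 12*s - 4)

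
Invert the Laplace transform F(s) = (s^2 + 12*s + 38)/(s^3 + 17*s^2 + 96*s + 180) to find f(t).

Factor the denominator: s^3 + 17*s^2 + 96*s + 180 = (s + 5)*(s + 6)^2.
Partial fraction decomposition gives [-2/(s + 6)] + [-2/(s + 6)^2] + [3/(s + 5)].
Invert each term: -2/(s + 6) ↔ -2e^(-6t); -2/(s + 6)^2 ↔ -2t·e^(-6t); 3/(s + 5) ↔ 3e^(-5t).

f(t) = -2*t*exp(-6*t) + 3*exp(-5*t) - 2*exp(-6*t)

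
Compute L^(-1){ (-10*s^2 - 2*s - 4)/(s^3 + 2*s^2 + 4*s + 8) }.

Factor the denominator: s^3 + 2*s^2 + 4*s + 8 = (s + 2)*(s^2 + 4).
Partial fraction decomposition gives [-5/(s + 2)] + [-5*s/(s^2 + 4)] + [8/(s^2 + 4)].
Invert each term: -5/(s + 2) ↔ -5e^(-2t); -5·s/(s^2 + 4) ↔ -5cos(2t); 4·2/(s^2 + 4) ↔ 4sin(2t).

4*sin(2*t) - 5*cos(2*t) - 5*exp(-2*t)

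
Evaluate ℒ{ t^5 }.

L{t^5} = 5!/s^6 = 120/s^6.

120/s^6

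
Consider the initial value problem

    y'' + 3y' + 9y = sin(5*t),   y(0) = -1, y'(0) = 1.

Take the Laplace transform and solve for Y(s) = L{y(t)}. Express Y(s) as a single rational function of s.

Y(s) = (-s^3 - 2*s^2 - 25*s - 45)/(s^4 + 3*s^3 + 34*s^2 + 75*s + 225)

Take the Laplace transform of both sides.
The derivative rules (L{y''} = s^2 Y - s·y(0) - y'(0) and L{y'} = sY - y(0), with y(0) = -1, y'(0) = 1) turn the left side into (s^2 + 3*s + 9)Y - (-s - 2).
The right side is L{sin(5*t)} = 5/(s^2 + 25).
So (s^2 + 3*s + 9)Y = 5/(s^2 + 25) + (-s - 2).
Isolate Y and clear denominators.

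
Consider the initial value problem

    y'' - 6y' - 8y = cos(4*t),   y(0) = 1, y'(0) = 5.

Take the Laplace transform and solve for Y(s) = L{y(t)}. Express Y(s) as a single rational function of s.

Y(s) = (s^3 - s^2 + 17*s - 16)/(s^4 - 6*s^3 + 8*s^2 - 96*s - 128)

Transform both sides with L{·}.
Using L{y''} = s^2 Y - s·y(0) - y'(0) and L{y'} = sY - y(0), with y(0) = 1, y'(0) = 5, the left side becomes (s^2 - 6*s - 8)Y - (s - 1).
The right side is L{cos(4*t)} = s/(s^2 + 16).
So (s^2 - 6*s - 8)Y = s/(s^2 + 16) + (s - 1).
Isolate Y and clear denominators.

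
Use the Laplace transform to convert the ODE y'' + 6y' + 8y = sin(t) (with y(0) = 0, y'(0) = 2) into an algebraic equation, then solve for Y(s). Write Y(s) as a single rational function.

Y(s) = (2*s^2 + 3)/(s^4 + 6*s^3 + 9*s^2 + 6*s + 8)

Take the Laplace transform of both sides.
The derivative rules (L{y''} = s^2 Y - s·y(0) - y'(0) and L{y'} = sY - y(0), with y(0) = 0, y'(0) = 2) turn the left side into (s^2 + 6*s + 8)Y - (2).
The right side is L{sin(t)} = 1/(s^2 + 1).
So (s^2 + 6*s + 8)Y = 1/(s^2 + 1) + (2).
Divide through and combine into a single rational function.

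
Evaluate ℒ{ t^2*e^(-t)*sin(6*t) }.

36*(s^2 + 2*s - 11)/(s^2 + 2*s + 37)^3

L{sin(6t)} = 6/(s^2 + 36).
Multiplying by e^(-t) shifts s → s + 1, so L{e^(-t)*sin(6*t)} = 6/((s + 1)^2 + 36).
Then apply L{t^2·g(t)} = (-1)^2 d^2/ds^2[H(s)] with H(s) = 6/((s + 1)^2 + 36):
differentiating 2 times and applying the sign gives 36*(s^2 + 2*s - 11)/(s^2 + 2*s + 37)^3.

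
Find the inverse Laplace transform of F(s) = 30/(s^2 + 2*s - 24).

3*exp(4*t) - 3*exp(-6*t)

Factor the denominator: s^2 + 2*s - 24 = (s - 4)*(s + 6).
Partial fraction decomposition gives [-3/(s + 6)] + [3/(s - 4)].
Invert each term: -3/(s + 6) ↔ -3e^(-6t); 3/(s - 4) ↔ 3e^(4t).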